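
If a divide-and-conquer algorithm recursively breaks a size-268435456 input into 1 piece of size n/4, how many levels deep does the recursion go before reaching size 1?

For divide and conquer with division factor 4:

Problem sizes at each level:
Level 0: 268435456
Level 1: 67108864
Level 2: 16777216
Level 3: 4194304
Level 4: 1048576
Level 5: 262144
Level 6: 65536
Level 7: 16384
Level 8: 4096
Level 9: 1024
Level 10: 256
Level 11: 64
Level 12: 16
Level 13: 4
Level 14: 1

The root is level 0 and the size-1 base case is level 14 (the tree spans levels 0 through 14, i.e. 15 levels counting the root), so the depth is the number of divisions: log_4(268435456) = 14

The recursion tree depth is log_4(268435456) = 14. At each level, the problem size is divided by 4, so it takes 14 divisions to reduce to a base case of size 1. The algorithm makes 1 recursive call at each level.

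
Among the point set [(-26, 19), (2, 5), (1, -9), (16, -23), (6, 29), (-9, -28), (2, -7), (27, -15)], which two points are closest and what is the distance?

Computing all pairwise distances among 8 points:

d((-26, 19), (2, 5)) = 31.305
d((-26, 19), (1, -9)) = 38.8973
d((-26, 19), (16, -23)) = 59.397
d((-26, 19), (6, 29)) = 33.5261
d((-26, 19), (-9, -28)) = 49.98
d((-26, 19), (2, -7)) = 38.2099
d((-26, 19), (27, -15)) = 62.9682
d((2, 5), (1, -9)) = 14.0357
d((2, 5), (16, -23)) = 31.305
d((2, 5), (6, 29)) = 24.3311
d((2, 5), (-9, -28)) = 34.7851
d((2, 5), (2, -7)) = 12.0
d((2, 5), (27, -15)) = 32.0156
d((1, -9), (16, -23)) = 20.5183
d((1, -9), (6, 29)) = 38.3275
d((1, -9), (-9, -28)) = 21.4709
d((1, -9), (2, -7)) = 2.2361 <-- minimum
d((1, -9), (27, -15)) = 26.6833
d((16, -23), (6, 29)) = 52.9528
d((16, -23), (-9, -28)) = 25.4951
d((16, -23), (2, -7)) = 21.2603
d((16, -23), (27, -15)) = 13.6015
d((6, 29), (-9, -28)) = 58.9406
d((6, 29), (2, -7)) = 36.2215
d((6, 29), (27, -15)) = 48.7545
d((-9, -28), (2, -7)) = 23.7065
d((-9, -28), (27, -15)) = 38.2753
d((2, -7), (27, -15)) = 26.2488

Closest pair: (1, -9) and (2, -7) with distance 2.2361

The closest pair is (1, -9) and (2, -7) with Euclidean distance 2.2361. For 8 points, brute-force pairwise comparison is shown above. For large n, the divide-and-conquer algorithm (sort by x, recurse on halves, check the dividing strip) achieves O(n log n).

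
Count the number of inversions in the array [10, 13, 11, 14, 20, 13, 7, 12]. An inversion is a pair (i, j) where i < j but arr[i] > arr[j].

Finding inversions in [10, 13, 11, 14, 20, 13, 7, 12]:

(0, 6): arr[0]=10 > arr[6]=7
(1, 2): arr[1]=13 > arr[2]=11
(1, 6): arr[1]=13 > arr[6]=7
(1, 7): arr[1]=13 > arr[7]=12
(2, 6): arr[2]=11 > arr[6]=7
(3, 5): arr[3]=14 > arr[5]=13
(3, 6): arr[3]=14 > arr[6]=7
(3, 7): arr[3]=14 > arr[7]=12
(4, 5): arr[4]=20 > arr[5]=13
(4, 6): arr[4]=20 > arr[6]=7
(4, 7): arr[4]=20 > arr[7]=12
(5, 6): arr[5]=13 > arr[6]=7
(5, 7): arr[5]=13 > arr[7]=12

Total inversions: 13

The array has 13 inversion(s): (0,6), (1,2), (1,6), (1,7), (2,6), (3,5), (3,6), (3,7), (4,5), (4,6), (4,7), (5,6), (5,7). Each pair (i,j) satisfies i < j and arr[i] > arr[j].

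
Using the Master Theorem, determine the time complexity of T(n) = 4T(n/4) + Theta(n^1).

Master Theorem for T(n) = 4T(n/4) + O(n^1):

a = 4, b = 4, c = 1
log_b(a) = log_4(4) = 1.0000

Case 2: c = 1 = log_4(4) = 1.0000
T(n) = O(n^1 log n) = O(n log n)

For T(n) = 4T(n/4) + O(n^1): log_4(4) = 1.0000. This is Case 2 of the Master Theorem (c = log_b(a), equal work at all levels), giving O(n log n).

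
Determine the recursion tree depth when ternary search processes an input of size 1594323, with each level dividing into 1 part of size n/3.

For divide and conquer with division factor 3:

Problem sizes at each level:
Level 0: 1594323
Level 1: 531441
Level 2: 177147
Level 3: 59049
Level 4: 19683
Level 5: 6561
Level 6: 2187
Level 7: 729
Level 8: 243
Level 9: 81
Level 10: 27
Level 11: 9
Level 12: 3
Level 13: 1

The root is level 0 and the size-1 base case is level 13 (the tree spans levels 0 through 13, i.e. 14 levels counting the root), so the depth is the number of divisions: log_3(1594323) = 13

The recursion tree depth is log_3(1594323) = 13. At each level, the problem size is divided by 3, so it takes 13 divisions to reduce to a base case of size 1. The algorithm makes 1 recursive call at each level.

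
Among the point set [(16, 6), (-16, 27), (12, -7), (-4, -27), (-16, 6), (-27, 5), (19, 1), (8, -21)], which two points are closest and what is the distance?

Computing all pairwise distances among 8 points:

d((16, 6), (-16, 27)) = 38.2753
d((16, 6), (12, -7)) = 13.6015
d((16, 6), (-4, -27)) = 38.5876
d((16, 6), (-16, 6)) = 32.0
d((16, 6), (-27, 5)) = 43.0116
d((16, 6), (19, 1)) = 5.831 <-- minimum
d((16, 6), (8, -21)) = 28.1603
d((-16, 27), (12, -7)) = 44.0454
d((-16, 27), (-4, -27)) = 55.3173
d((-16, 27), (-16, 6)) = 21.0
d((-16, 27), (-27, 5)) = 24.5967
d((-16, 27), (19, 1)) = 43.6005
d((-16, 27), (8, -21)) = 53.6656
d((12, -7), (-4, -27)) = 25.6125
d((12, -7), (-16, 6)) = 30.8707
d((12, -7), (-27, 5)) = 40.8044
d((12, -7), (19, 1)) = 10.6301
d((12, -7), (8, -21)) = 14.5602
d((-4, -27), (-16, 6)) = 35.1141
d((-4, -27), (-27, 5)) = 39.4081
d((-4, -27), (19, 1)) = 36.2353
d((-4, -27), (8, -21)) = 13.4164
d((-16, 6), (-27, 5)) = 11.0454
d((-16, 6), (19, 1)) = 35.3553
d((-16, 6), (8, -21)) = 36.1248
d((-27, 5), (19, 1)) = 46.1736
d((-27, 5), (8, -21)) = 43.6005
d((19, 1), (8, -21)) = 24.5967

Closest pair: (16, 6) and (19, 1) with distance 5.831

The closest pair is (16, 6) and (19, 1) with Euclidean distance 5.831. For 8 points, brute-force pairwise comparison is shown above. For large n, the divide-and-conquer algorithm (sort by x, recurse on halves, check the dividing strip) achieves O(n log n).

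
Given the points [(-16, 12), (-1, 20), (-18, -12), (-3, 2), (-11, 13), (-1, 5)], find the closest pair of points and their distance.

Computing all pairwise distances among 6 points:

d((-16, 12), (-1, 20)) = 17.0
d((-16, 12), (-18, -12)) = 24.0832
d((-16, 12), (-3, 2)) = 16.4012
d((-16, 12), (-11, 13)) = 5.099
d((-16, 12), (-1, 5)) = 16.5529
d((-1, 20), (-18, -12)) = 36.2353
d((-1, 20), (-3, 2)) = 18.1108
d((-1, 20), (-11, 13)) = 12.2066
d((-1, 20), (-1, 5)) = 15.0
d((-18, -12), (-3, 2)) = 20.5183
d((-18, -12), (-11, 13)) = 25.9615
d((-18, -12), (-1, 5)) = 24.0416
d((-3, 2), (-11, 13)) = 13.6015
d((-3, 2), (-1, 5)) = 3.6056 <-- minimum
d((-11, 13), (-1, 5)) = 12.8062

Closest pair: (-3, 2) and (-1, 5) with distance 3.6056

The closest pair is (-3, 2) and (-1, 5) with Euclidean distance 3.6056. For 6 points, brute-force pairwise comparison is shown above. For large n, the divide-and-conquer algorithm (sort by x, recurse on halves, check the dividing strip) achieves O(n log n).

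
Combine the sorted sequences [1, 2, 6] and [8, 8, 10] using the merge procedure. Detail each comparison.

Merging process:

Compare 1 vs 8: take 1 from left. Merged: [1]
Compare 2 vs 8: take 2 from left. Merged: [1, 2]
Compare 6 vs 8: take 6 from left. Merged: [1, 2, 6]
Append remaining from right: [8, 8, 10]. Merged: [1, 2, 6, 8, 8, 10]

Final merged array: [1, 2, 6, 8, 8, 10]
Total comparisons: 3

The merged array is [1, 2, 6, 8, 8, 10], requiring 3 comparisons. The merge step runs in O(n) time where n is the total number of elements.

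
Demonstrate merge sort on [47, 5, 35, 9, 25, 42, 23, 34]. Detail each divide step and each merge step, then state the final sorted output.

Merge sort trace:

Split: [47, 5, 35, 9, 25, 42, 23, 34] -> [47, 5, 35, 9] and [25, 42, 23, 34]
  Split: [47, 5, 35, 9] -> [47, 5] and [35, 9]
    Split: [47, 5] -> [47] and [5]
    Merge: [47] + [5] -> [5, 47]
    Split: [35, 9] -> [35] and [9]
    Merge: [35] + [9] -> [9, 35]
  Merge: [5, 47] + [9, 35] -> [5, 9, 35, 47]
  Split: [25, 42, 23, 34] -> [25, 42] and [23, 34]
    Split: [25, 42] -> [25] and [42]
    Merge: [25] + [42] -> [25, 42]
    Split: [23, 34] -> [23] and [34]
    Merge: [23] + [34] -> [23, 34]
  Merge: [25, 42] + [23, 34] -> [23, 25, 34, 42]
Merge: [5, 9, 35, 47] + [23, 25, 34, 42] -> [5, 9, 23, 25, 34, 35, 42, 47]

Final sorted array: [5, 9, 23, 25, 34, 35, 42, 47]

The merge sort proceeds by recursively splitting the array and merging sorted halves.
After all merges, the sorted array is [5, 9, 23, 25, 34, 35, 42, 47].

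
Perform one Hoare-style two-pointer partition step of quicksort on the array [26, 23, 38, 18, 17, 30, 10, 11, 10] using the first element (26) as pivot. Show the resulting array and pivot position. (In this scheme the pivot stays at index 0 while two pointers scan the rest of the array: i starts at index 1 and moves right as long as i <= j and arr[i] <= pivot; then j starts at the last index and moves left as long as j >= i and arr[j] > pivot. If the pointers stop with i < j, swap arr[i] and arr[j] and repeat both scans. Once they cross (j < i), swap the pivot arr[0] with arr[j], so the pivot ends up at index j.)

Hoare-style two-pointer partition with pivot = 26:

Initial array: [26, 23, 38, 18, 17, 30, 10, 11, 10]

Pointers start at i = 1, j = 8.
i stops at index 2 (arr[2]=38 > 26), j stops at index 8 (arr[8]=10 <= 26): swap arr[2] and arr[8], array becomes [26, 23, 10, 18, 17, 30, 10, 11, 38]
i stops at index 5 (arr[5]=30 > 26), j stops at index 7 (arr[7]=11 <= 26): swap arr[5] and arr[7], array becomes [26, 23, 10, 18, 17, 11, 10, 30, 38]
i ends at 7, j ends at 6: the pointers have crossed (j < i), so scanning stops.

Swap pivot arr[0] with arr[6] to place pivot at position 6: [10, 23, 10, 18, 17, 11, 26, 30, 38]
Pivot position: 6

After partitioning with pivot 26, the array becomes [10, 23, 10, 18, 17, 11, 26, 30, 38]. The pivot is placed at index 6. All elements to the left of the pivot are <= 26, and all elements to the right are > 26.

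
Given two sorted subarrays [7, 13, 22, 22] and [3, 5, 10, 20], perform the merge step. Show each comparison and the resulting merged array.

Merging process:

Compare 7 vs 3: take 3 from right. Merged: [3]
Compare 7 vs 5: take 5 from right. Merged: [3, 5]
Compare 7 vs 10: take 7 from left. Merged: [3, 5, 7]
Compare 13 vs 10: take 10 from right. Merged: [3, 5, 7, 10]
Compare 13 vs 20: take 13 from left. Merged: [3, 5, 7, 10, 13]
Compare 22 vs 20: take 20 from right. Merged: [3, 5, 7, 10, 13, 20]
Append remaining from left: [22, 22]. Merged: [3, 5, 7, 10, 13, 20, 22, 22]

Final merged array: [3, 5, 7, 10, 13, 20, 22, 22]
Total comparisons: 6

The merged array is [3, 5, 7, 10, 13, 20, 22, 22], requiring 6 comparisons. The merge step runs in O(n) time where n is the total number of elements.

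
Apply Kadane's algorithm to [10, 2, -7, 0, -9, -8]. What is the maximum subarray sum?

Using Kadane's algorithm on [10, 2, -7, 0, -9, -8]:

Scanning through the array:
Position 1 (value 2): max_ending_here = 12, max_so_far = 12
Position 2 (value -7): max_ending_here = 5, max_so_far = 12
Position 3 (value 0): max_ending_here = 5, max_so_far = 12
Position 4 (value -9): max_ending_here = -4, max_so_far = 12
Position 5 (value -8): max_ending_here = -8, max_so_far = 12

Maximum subarray: [10, 2]
Maximum sum: 12

The maximum subarray is [10, 2] with sum 12. This subarray runs from index 0 to index 1.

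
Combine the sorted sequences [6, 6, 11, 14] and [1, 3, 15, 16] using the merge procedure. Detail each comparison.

Merging process:

Compare 6 vs 1: take 1 from right. Merged: [1]
Compare 6 vs 3: take 3 from right. Merged: [1, 3]
Compare 6 vs 15: take 6 from left. Merged: [1, 3, 6]
Compare 6 vs 15: take 6 from left. Merged: [1, 3, 6, 6]
Compare 11 vs 15: take 11 from left. Merged: [1, 3, 6, 6, 11]
Compare 14 vs 15: take 14 from left. Merged: [1, 3, 6, 6, 11, 14]
Append remaining from right: [15, 16]. Merged: [1, 3, 6, 6, 11, 14, 15, 16]

Final merged array: [1, 3, 6, 6, 11, 14, 15, 16]
Total comparisons: 6

The merged array is [1, 3, 6, 6, 11, 14, 15, 16], requiring 6 comparisons. The merge step runs in O(n) time where n is the total number of elements.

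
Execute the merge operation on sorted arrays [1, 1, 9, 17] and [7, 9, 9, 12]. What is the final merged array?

Merging process:

Compare 1 vs 7: take 1 from left. Merged: [1]
Compare 1 vs 7: take 1 from left. Merged: [1, 1]
Compare 9 vs 7: take 7 from right. Merged: [1, 1, 7]
Compare 9 vs 9: take 9 from left. Merged: [1, 1, 7, 9]
Compare 17 vs 9: take 9 from right. Merged: [1, 1, 7, 9, 9]
Compare 17 vs 9: take 9 from right. Merged: [1, 1, 7, 9, 9, 9]
Compare 17 vs 12: take 12 from right. Merged: [1, 1, 7, 9, 9, 9, 12]
Append remaining from left: [17]. Merged: [1, 1, 7, 9, 9, 9, 12, 17]

Final merged array: [1, 1, 7, 9, 9, 9, 12, 17]
Total comparisons: 7

The merged array is [1, 1, 7, 9, 9, 9, 12, 17], requiring 7 comparisons. The merge step runs in O(n) time where n is the total number of elements.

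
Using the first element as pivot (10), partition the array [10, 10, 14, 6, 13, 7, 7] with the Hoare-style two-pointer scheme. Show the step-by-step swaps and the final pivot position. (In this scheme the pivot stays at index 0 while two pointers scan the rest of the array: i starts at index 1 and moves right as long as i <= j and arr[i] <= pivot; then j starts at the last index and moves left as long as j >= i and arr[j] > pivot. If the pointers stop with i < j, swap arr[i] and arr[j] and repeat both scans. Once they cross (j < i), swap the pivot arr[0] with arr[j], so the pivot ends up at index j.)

Hoare-style two-pointer partition with pivot = 10:

Initial array: [10, 10, 14, 6, 13, 7, 7]

Pointers start at i = 1, j = 6.
i stops at index 2 (arr[2]=14 > 10), j stops at index 6 (arr[6]=7 <= 10): swap arr[2] and arr[6], array becomes [10, 10, 7, 6, 13, 7, 14]
i stops at index 4 (arr[4]=13 > 10), j stops at index 5 (arr[5]=7 <= 10): swap arr[4] and arr[5], array becomes [10, 10, 7, 6, 7, 13, 14]
i ends at 5, j ends at 4: the pointers have crossed (j < i), so scanning stops.

Swap pivot arr[0] with arr[4] to place pivot at position 4: [7, 10, 7, 6, 10, 13, 14]
Pivot position: 4

After partitioning with pivot 10, the array becomes [7, 10, 7, 6, 10, 13, 14]. The pivot is placed at index 4. All elements to the left of the pivot are <= 10, and all elements to the right are > 10.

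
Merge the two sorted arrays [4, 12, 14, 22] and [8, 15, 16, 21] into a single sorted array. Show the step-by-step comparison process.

Merging process:

Compare 4 vs 8: take 4 from left. Merged: [4]
Compare 12 vs 8: take 8 from right. Merged: [4, 8]
Compare 12 vs 15: take 12 from left. Merged: [4, 8, 12]
Compare 14 vs 15: take 14 from left. Merged: [4, 8, 12, 14]
Compare 22 vs 15: take 15 from right. Merged: [4, 8, 12, 14, 15]
Compare 22 vs 16: take 16 from right. Merged: [4, 8, 12, 14, 15, 16]
Compare 22 vs 21: take 21 from right. Merged: [4, 8, 12, 14, 15, 16, 21]
Append remaining from left: [22]. Merged: [4, 8, 12, 14, 15, 16, 21, 22]

Final merged array: [4, 8, 12, 14, 15, 16, 21, 22]
Total comparisons: 7

The merged array is [4, 8, 12, 14, 15, 16, 21, 22], requiring 7 comparisons. The merge step runs in O(n) time where n is the total number of elements.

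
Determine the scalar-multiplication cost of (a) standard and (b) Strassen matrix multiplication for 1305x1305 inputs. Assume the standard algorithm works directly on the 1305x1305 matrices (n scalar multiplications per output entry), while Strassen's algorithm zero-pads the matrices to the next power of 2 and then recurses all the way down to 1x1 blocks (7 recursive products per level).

Matrix multiplication for 1305x1305 matrices:

Strassen's algorithm requires power-of-2 dimensions. Pad 1305x1305 to 2048x2048 (next power of 2).

Standard algorithm: 1305^3 = 2222447625 multiplications
Strassen's algorithm: 7^(log2(2048)) = 7^11 = 1977326743 multiplications
Savings: 2222447625 - 1977326743 = 245120882 multiplications

Standard: 2222447625 multiplications (1305^3). Strassen: 1977326743 multiplications (7^11, after padding to 2048x2048). Strassen reduces 8 recursive multiplications to 7 at each level.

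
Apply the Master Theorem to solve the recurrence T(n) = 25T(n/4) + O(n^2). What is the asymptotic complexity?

Master Theorem for T(n) = 25T(n/4) + O(n^2):

a = 25, b = 4, c = 2
log_b(a) = log_4(25) = 2.3219

Case 1: c = 2 < log_4(25) = 2.3219
T(n) = O(n^(log_4 25))

For T(n) = 25T(n/4) + O(n^2): log_4(25) = 2.3219. This is Case 1 of the Master Theorem (c < log_b(a), work dominated by leaves), giving O(n^(log_4 25)).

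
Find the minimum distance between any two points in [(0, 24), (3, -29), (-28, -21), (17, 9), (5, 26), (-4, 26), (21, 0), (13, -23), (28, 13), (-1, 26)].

Computing all pairwise distances among 10 points:

d((0, 24), (3, -29)) = 53.0848
d((0, 24), (-28, -21)) = 53.0
d((0, 24), (17, 9)) = 22.6716
d((0, 24), (5, 26)) = 5.3852
d((0, 24), (-4, 26)) = 4.4721
d((0, 24), (21, 0)) = 31.8904
d((0, 24), (13, -23)) = 48.7647
d((0, 24), (28, 13)) = 30.0832
d((0, 24), (-1, 26)) = 2.2361 <-- minimum
d((3, -29), (-28, -21)) = 32.0156
d((3, -29), (17, 9)) = 40.4969
d((3, -29), (5, 26)) = 55.0364
d((3, -29), (-4, 26)) = 55.4437
d((3, -29), (21, 0)) = 34.1321
d((3, -29), (13, -23)) = 11.6619
d((3, -29), (28, 13)) = 48.8774
d((3, -29), (-1, 26)) = 55.1453
d((-28, -21), (17, 9)) = 54.0833
d((-28, -21), (5, 26)) = 57.4282
d((-28, -21), (-4, 26)) = 52.7731
d((-28, -21), (21, 0)) = 53.3104
d((-28, -21), (13, -23)) = 41.0488
d((-28, -21), (28, 13)) = 65.5134
d((-28, -21), (-1, 26)) = 54.2033
d((17, 9), (5, 26)) = 20.8087
d((17, 9), (-4, 26)) = 27.0185
d((17, 9), (21, 0)) = 9.8489
d((17, 9), (13, -23)) = 32.249
d((17, 9), (28, 13)) = 11.7047
d((17, 9), (-1, 26)) = 24.7588
d((5, 26), (-4, 26)) = 9.0
d((5, 26), (21, 0)) = 30.5287
d((5, 26), (13, -23)) = 49.6488
d((5, 26), (28, 13)) = 26.4197
d((5, 26), (-1, 26)) = 6.0
d((-4, 26), (21, 0)) = 36.0694
d((-4, 26), (13, -23)) = 51.8652
d((-4, 26), (28, 13)) = 34.5398
d((-4, 26), (-1, 26)) = 3.0
d((21, 0), (13, -23)) = 24.3516
d((21, 0), (28, 13)) = 14.7648
d((21, 0), (-1, 26)) = 34.0588
d((13, -23), (28, 13)) = 39.0
d((13, -23), (-1, 26)) = 50.9608
d((28, 13), (-1, 26)) = 31.7805

Closest pair: (0, 24) and (-1, 26) with distance 2.2361

The closest pair is (0, 24) and (-1, 26) with Euclidean distance 2.2361. For 10 points, brute-force pairwise comparison is shown above. For large n, the divide-and-conquer algorithm (sort by x, recurse on halves, check the dividing strip) achieves O(n log n).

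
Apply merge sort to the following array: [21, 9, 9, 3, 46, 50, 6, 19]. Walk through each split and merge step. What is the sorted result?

Merge sort trace:

Split: [21, 9, 9, 3, 46, 50, 6, 19] -> [21, 9, 9, 3] and [46, 50, 6, 19]
  Split: [21, 9, 9, 3] -> [21, 9] and [9, 3]
    Split: [21, 9] -> [21] and [9]
    Merge: [21] + [9] -> [9, 21]
    Split: [9, 3] -> [9] and [3]
    Merge: [9] + [3] -> [3, 9]
  Merge: [9, 21] + [3, 9] -> [3, 9, 9, 21]
  Split: [46, 50, 6, 19] -> [46, 50] and [6, 19]
    Split: [46, 50] -> [46] and [50]
    Merge: [46] + [50] -> [46, 50]
    Split: [6, 19] -> [6] and [19]
    Merge: [6] + [19] -> [6, 19]
  Merge: [46, 50] + [6, 19] -> [6, 19, 46, 50]
Merge: [3, 9, 9, 21] + [6, 19, 46, 50] -> [3, 6, 9, 9, 19, 21, 46, 50]

Final sorted array: [3, 6, 9, 9, 19, 21, 46, 50]

The merge sort proceeds by recursively splitting the array and merging sorted halves.
After all merges, the sorted array is [3, 6, 9, 9, 19, 21, 46, 50].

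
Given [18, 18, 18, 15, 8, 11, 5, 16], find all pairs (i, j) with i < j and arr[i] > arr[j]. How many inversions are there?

Finding inversions in [18, 18, 18, 15, 8, 11, 5, 16]:

(0, 3): arr[0]=18 > arr[3]=15
(0, 4): arr[0]=18 > arr[4]=8
(0, 5): arr[0]=18 > arr[5]=11
(0, 6): arr[0]=18 > arr[6]=5
(0, 7): arr[0]=18 > arr[7]=16
(1, 3): arr[1]=18 > arr[3]=15
(1, 4): arr[1]=18 > arr[4]=8
(1, 5): arr[1]=18 > arr[5]=11
(1, 6): arr[1]=18 > arr[6]=5
(1, 7): arr[1]=18 > arr[7]=16
(2, 3): arr[2]=18 > arr[3]=15
(2, 4): arr[2]=18 > arr[4]=8
(2, 5): arr[2]=18 > arr[5]=11
(2, 6): arr[2]=18 > arr[6]=5
(2, 7): arr[2]=18 > arr[7]=16
(3, 4): arr[3]=15 > arr[4]=8
(3, 5): arr[3]=15 > arr[5]=11
(3, 6): arr[3]=15 > arr[6]=5
(4, 6): arr[4]=8 > arr[6]=5
(5, 6): arr[5]=11 > arr[6]=5

Total inversions: 20

The array has 20 inversion(s): (0,3), (0,4), (0,5), (0,6), (0,7), (1,3), (1,4), (1,5), (1,6), (1,7), (2,3), (2,4), (2,5), (2,6), (2,7), (3,4), (3,5), (3,6), (4,6), (5,6). Each pair (i,j) satisfies i < j and arr[i] > arr[j].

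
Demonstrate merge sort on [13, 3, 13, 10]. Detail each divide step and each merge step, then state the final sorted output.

Merge sort trace:

Split: [13, 3, 13, 10] -> [13, 3] and [13, 10]
  Split: [13, 3] -> [13] and [3]
  Merge: [13] + [3] -> [3, 13]
  Split: [13, 10] -> [13] and [10]
  Merge: [13] + [10] -> [10, 13]
Merge: [3, 13] + [10, 13] -> [3, 10, 13, 13]

Final sorted array: [3, 10, 13, 13]

The merge sort proceeds by recursively splitting the array and merging sorted halves.
After all merges, the sorted array is [3, 10, 13, 13].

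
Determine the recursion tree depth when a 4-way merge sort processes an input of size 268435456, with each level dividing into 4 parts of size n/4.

For divide and conquer with division factor 4:

Problem sizes at each level:
Level 0: 268435456
Level 1: 67108864
Level 2: 16777216
Level 3: 4194304
Level 4: 1048576
Level 5: 262144
Level 6: 65536
Level 7: 16384
Level 8: 4096
Level 9: 1024
Level 10: 256
Level 11: 64
Level 12: 16
Level 13: 4
Level 14: 1

The root is level 0 and the size-1 base case is level 14 (the tree spans levels 0 through 14, i.e. 15 levels counting the root), so the depth is the number of divisions: log_4(268435456) = 14

The recursion tree depth is log_4(268435456) = 14. At each level, the problem size is divided by 4, so it takes 14 divisions to reduce to a base case of size 1. The algorithm makes 4 recursive calls at each level.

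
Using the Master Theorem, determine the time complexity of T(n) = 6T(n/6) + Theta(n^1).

Master Theorem for T(n) = 6T(n/6) + O(n^1):

a = 6, b = 6, c = 1
log_b(a) = log_6(6) = 1.0000

Case 2: c = 1 = log_6(6) = 1.0000
T(n) = O(n^1 log n) = O(n log n)

For T(n) = 6T(n/6) + O(n^1): log_6(6) = 1.0000. This is Case 2 of the Master Theorem (c = log_b(a), equal work at all levels), giving O(n log n).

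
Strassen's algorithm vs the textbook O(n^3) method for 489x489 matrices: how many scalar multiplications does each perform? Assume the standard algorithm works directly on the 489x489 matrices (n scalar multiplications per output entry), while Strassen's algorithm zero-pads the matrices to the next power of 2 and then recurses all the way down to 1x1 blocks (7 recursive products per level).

Matrix multiplication for 489x489 matrices:

Strassen's algorithm requires power-of-2 dimensions. Pad 489x489 to 512x512 (next power of 2).

Standard algorithm: 489^3 = 116930169 multiplications
Strassen's algorithm: 7^(log2(512)) = 7^9 = 40353607 multiplications
Savings: 116930169 - 40353607 = 76576562 multiplications

Standard: 116930169 multiplications (489^3). Strassen: 40353607 multiplications (7^9, after padding to 512x512). Strassen reduces 8 recursive multiplications to 7 at each level.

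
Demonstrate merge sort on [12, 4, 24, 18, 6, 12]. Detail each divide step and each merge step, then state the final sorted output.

Merge sort trace:

Split: [12, 4, 24, 18, 6, 12] -> [12, 4, 24] and [18, 6, 12]
  Split: [12, 4, 24] -> [12] and [4, 24]
    Split: [4, 24] -> [4] and [24]
    Merge: [4] + [24] -> [4, 24]
  Merge: [12] + [4, 24] -> [4, 12, 24]
  Split: [18, 6, 12] -> [18] and [6, 12]
    Split: [6, 12] -> [6] and [12]
    Merge: [6] + [12] -> [6, 12]
  Merge: [18] + [6, 12] -> [6, 12, 18]
Merge: [4, 12, 24] + [6, 12, 18] -> [4, 6, 12, 12, 18, 24]

Final sorted array: [4, 6, 12, 12, 18, 24]

The merge sort proceeds by recursively splitting the array and merging sorted halves.
After all merges, the sorted array is [4, 6, 12, 12, 18, 24].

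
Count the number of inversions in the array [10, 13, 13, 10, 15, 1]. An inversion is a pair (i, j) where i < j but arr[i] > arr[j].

Finding inversions in [10, 13, 13, 10, 15, 1]:

(0, 5): arr[0]=10 > arr[5]=1
(1, 3): arr[1]=13 > arr[3]=10
(1, 5): arr[1]=13 > arr[5]=1
(2, 3): arr[2]=13 > arr[3]=10
(2, 5): arr[2]=13 > arr[5]=1
(3, 5): arr[3]=10 > arr[5]=1
(4, 5): arr[4]=15 > arr[5]=1

Total inversions: 7

The array has 7 inversion(s): (0,5), (1,3), (1,5), (2,3), (2,5), (3,5), (4,5). Each pair (i,j) satisfies i < j and arr[i] > arr[j].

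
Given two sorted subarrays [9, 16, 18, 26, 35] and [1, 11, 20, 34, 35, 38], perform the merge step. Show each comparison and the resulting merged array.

Merging process:

Compare 9 vs 1: take 1 from right. Merged: [1]
Compare 9 vs 11: take 9 from left. Merged: [1, 9]
Compare 16 vs 11: take 11 from right. Merged: [1, 9, 11]
Compare 16 vs 20: take 16 from left. Merged: [1, 9, 11, 16]
Compare 18 vs 20: take 18 from left. Merged: [1, 9, 11, 16, 18]
Compare 26 vs 20: take 20 from right. Merged: [1, 9, 11, 16, 18, 20]
Compare 26 vs 34: take 26 from left. Merged: [1, 9, 11, 16, 18, 20, 26]
Compare 35 vs 34: take 34 from right. Merged: [1, 9, 11, 16, 18, 20, 26, 34]
Compare 35 vs 35: take 35 from left. Merged: [1, 9, 11, 16, 18, 20, 26, 34, 35]
Append remaining from right: [35, 38]. Merged: [1, 9, 11, 16, 18, 20, 26, 34, 35, 35, 38]

Final merged array: [1, 9, 11, 16, 18, 20, 26, 34, 35, 35, 38]
Total comparisons: 9

The merged array is [1, 9, 11, 16, 18, 20, 26, 34, 35, 35, 38], requiring 9 comparisons. The merge step runs in O(n) time where n is the total number of elements.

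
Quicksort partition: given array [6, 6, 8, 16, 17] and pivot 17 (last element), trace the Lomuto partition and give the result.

Lomuto partition with pivot = 17:

Initial array: [6, 6, 8, 16, 17]

arr[0]=6 <= 17: swap with position 0, array becomes [6, 6, 8, 16, 17]
arr[1]=6 <= 17: swap with position 1, array becomes [6, 6, 8, 16, 17]
arr[2]=8 <= 17: swap with position 2, array becomes [6, 6, 8, 16, 17]
arr[3]=16 <= 17: swap with position 3, array becomes [6, 6, 8, 16, 17]

Place pivot at position 4: [6, 6, 8, 16, 17]
Pivot position: 4

After partitioning with pivot 17, the array becomes [6, 6, 8, 16, 17]. The pivot is placed at index 4. All elements to the left of the pivot are <= 17, and all elements to the right are > 17.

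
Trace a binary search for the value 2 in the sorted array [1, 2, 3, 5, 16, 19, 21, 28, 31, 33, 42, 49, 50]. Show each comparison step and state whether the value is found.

Binary search for 2 in [1, 2, 3, 5, 16, 19, 21, 28, 31, 33, 42, 49, 50]:

lo=0, hi=12, mid=6, arr[mid]=21 -> 21 > 2, search left half
lo=0, hi=5, mid=2, arr[mid]=3 -> 3 > 2, search left half
lo=0, hi=1, mid=0, arr[mid]=1 -> 1 < 2, search right half
lo=1, hi=1, mid=1, arr[mid]=2 -> Found target at index 1!

Binary search finds 2 at index 1 after 4 comparisons. The search repeatedly halves the search space by comparing with the middle element.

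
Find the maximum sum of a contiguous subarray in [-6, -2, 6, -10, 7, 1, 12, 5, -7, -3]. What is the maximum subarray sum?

Using Kadane's algorithm on [-6, -2, 6, -10, 7, 1, 12, 5, -7, -3]:

Scanning through the array:
Position 1 (value -2): max_ending_here = -2, max_so_far = -2
Position 2 (value 6): max_ending_here = 6, max_so_far = 6
Position 3 (value -10): max_ending_here = -4, max_so_far = 6
Position 4 (value 7): max_ending_here = 7, max_so_far = 7
Position 5 (value 1): max_ending_here = 8, max_so_far = 8
Position 6 (value 12): max_ending_here = 20, max_so_far = 20
Position 7 (value 5): max_ending_here = 25, max_so_far = 25
Position 8 (value -7): max_ending_here = 18, max_so_far = 25
Position 9 (value -3): max_ending_here = 15, max_so_far = 25

Maximum subarray: [7, 1, 12, 5]
Maximum sum: 25

The maximum subarray is [7, 1, 12, 5] with sum 25. This subarray runs from index 4 to index 7.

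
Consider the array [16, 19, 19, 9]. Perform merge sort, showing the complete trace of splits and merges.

Merge sort trace:

Split: [16, 19, 19, 9] -> [16, 19] and [19, 9]
  Split: [16, 19] -> [16] and [19]
  Merge: [16] + [19] -> [16, 19]
  Split: [19, 9] -> [19] and [9]
  Merge: [19] + [9] -> [9, 19]
Merge: [16, 19] + [9, 19] -> [9, 16, 19, 19]

Final sorted array: [9, 16, 19, 19]

The merge sort proceeds by recursively splitting the array and merging sorted halves.
After all merges, the sorted array is [9, 16, 19, 19].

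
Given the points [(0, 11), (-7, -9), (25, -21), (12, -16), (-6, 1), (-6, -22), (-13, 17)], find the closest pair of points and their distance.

Computing all pairwise distances among 7 points:

d((0, 11), (-7, -9)) = 21.1896
d((0, 11), (25, -21)) = 40.6079
d((0, 11), (12, -16)) = 29.5466
d((0, 11), (-6, 1)) = 11.6619
d((0, 11), (-6, -22)) = 33.541
d((0, 11), (-13, 17)) = 14.3178
d((-7, -9), (25, -21)) = 34.176
d((-7, -9), (12, -16)) = 20.2485
d((-7, -9), (-6, 1)) = 10.0499 <-- minimum
d((-7, -9), (-6, -22)) = 13.0384
d((-7, -9), (-13, 17)) = 26.6833
d((25, -21), (12, -16)) = 13.9284
d((25, -21), (-6, 1)) = 38.0132
d((25, -21), (-6, -22)) = 31.0161
d((25, -21), (-13, 17)) = 53.7401
d((12, -16), (-6, 1)) = 24.7588
d((12, -16), (-6, -22)) = 18.9737
d((12, -16), (-13, 17)) = 41.4005
d((-6, 1), (-6, -22)) = 23.0
d((-6, 1), (-13, 17)) = 17.4642
d((-6, -22), (-13, 17)) = 39.6232

Closest pair: (-7, -9) and (-6, 1) with distance 10.0499

The closest pair is (-7, -9) and (-6, 1) with Euclidean distance 10.0499. For 7 points, brute-force pairwise comparison is shown above. For large n, the divide-and-conquer algorithm (sort by x, recurse on halves, check the dividing strip) achieves O(n log n).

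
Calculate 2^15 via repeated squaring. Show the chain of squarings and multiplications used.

Computing 2^15 by squaring (build up from 2^1; each line after the first costs one multiplication):

2^1 = 2
2^2 = (2^1)^2 = 2^2 = 4
2^3 = 2 * 2^2 = 2 * 4 = 8
2^6 = (2^3)^2 = 8^2 = 64
2^7 = 2 * 2^6 = 2 * 64 = 128
2^14 = (2^7)^2 = 128^2 = 16384
2^15 = 2 * 2^14 = 2 * 16384 = 32768

Result: 32768
Multiplications needed: 6 (6 lines after 2^1)

2^15 = 32768. Using exponentiation by squaring, this requires 6 multiplications. The key idea: if the exponent is even, square the half-power; if odd, multiply by the base once.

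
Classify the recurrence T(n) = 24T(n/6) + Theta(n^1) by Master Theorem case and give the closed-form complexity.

Master Theorem for T(n) = 24T(n/6) + O(n^1):

a = 24, b = 6, c = 1
log_b(a) = log_6(24) = 1.7737

Case 1: c = 1 < log_6(24) = 1.7737
T(n) = O(n^(log_6 24))

For T(n) = 24T(n/6) + O(n^1): log_6(24) = 1.7737. This is Case 1 of the Master Theorem (c < log_b(a), work dominated by leaves), giving O(n^(log_6 24)).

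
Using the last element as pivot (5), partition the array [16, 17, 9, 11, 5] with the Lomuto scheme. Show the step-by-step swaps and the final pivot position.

Lomuto partition with pivot = 5:

Initial array: [16, 17, 9, 11, 5]

arr[0]=16 > 5: no swap
arr[1]=17 > 5: no swap
arr[2]=9 > 5: no swap
arr[3]=11 > 5: no swap

Place pivot at position 0: [5, 17, 9, 11, 16]
Pivot position: 0

After partitioning with pivot 5, the array becomes [5, 17, 9, 11, 16]. The pivot is placed at index 0. All elements to the left of the pivot are <= 5, and all elements to the right are > 5.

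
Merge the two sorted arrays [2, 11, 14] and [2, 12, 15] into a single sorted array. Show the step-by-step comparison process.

Merging process:

Compare 2 vs 2: take 2 from left. Merged: [2]
Compare 11 vs 2: take 2 from right. Merged: [2, 2]
Compare 11 vs 12: take 11 from left. Merged: [2, 2, 11]
Compare 14 vs 12: take 12 from right. Merged: [2, 2, 11, 12]
Compare 14 vs 15: take 14 from left. Merged: [2, 2, 11, 12, 14]
Append remaining from right: [15]. Merged: [2, 2, 11, 12, 14, 15]

Final merged array: [2, 2, 11, 12, 14, 15]
Total comparisons: 5

The merged array is [2, 2, 11, 12, 14, 15], requiring 5 comparisons. The merge step runs in O(n) time where n is the total number of elements.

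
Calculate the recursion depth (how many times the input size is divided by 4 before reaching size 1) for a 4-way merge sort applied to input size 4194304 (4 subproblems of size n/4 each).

For divide and conquer with division factor 4:

Problem sizes at each level:
Level 0: 4194304
Level 1: 1048576
Level 2: 262144
Level 3: 65536
Level 4: 16384
Level 5: 4096
Level 6: 1024
Level 7: 256
Level 8: 64
Level 9: 16
Level 10: 4
Level 11: 1

The root is level 0 and the size-1 base case is level 11 (the tree spans levels 0 through 11, i.e. 12 levels counting the root), so the depth is the number of divisions: log_4(4194304) = 11

The recursion tree depth is log_4(4194304) = 11. At each level, the problem size is divided by 4, so it takes 11 divisions to reduce to a base case of size 1. The algorithm makes 4 recursive calls at each level.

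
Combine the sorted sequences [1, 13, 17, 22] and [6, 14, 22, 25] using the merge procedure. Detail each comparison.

Merging process:

Compare 1 vs 6: take 1 from left. Merged: [1]
Compare 13 vs 6: take 6 from right. Merged: [1, 6]
Compare 13 vs 14: take 13 from left. Merged: [1, 6, 13]
Compare 17 vs 14: take 14 from right. Merged: [1, 6, 13, 14]
Compare 17 vs 22: take 17 from left. Merged: [1, 6, 13, 14, 17]
Compare 22 vs 22: take 22 from left. Merged: [1, 6, 13, 14, 17, 22]
Append remaining from right: [22, 25]. Merged: [1, 6, 13, 14, 17, 22, 22, 25]

Final merged array: [1, 6, 13, 14, 17, 22, 22, 25]
Total comparisons: 6

The merged array is [1, 6, 13, 14, 17, 22, 22, 25], requiring 6 comparisons. The merge step runs in O(n) time where n is the total number of elements.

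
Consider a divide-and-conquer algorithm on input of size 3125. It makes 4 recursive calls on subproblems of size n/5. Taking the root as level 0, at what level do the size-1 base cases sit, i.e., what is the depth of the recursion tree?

For divide and conquer with division factor 5:

Problem sizes at each level:
Level 0: 3125
Level 1: 625
Level 2: 125
Level 3: 25
Level 4: 5
Level 5: 1

The root is level 0 and the size-1 base case is level 5 (the tree spans levels 0 through 5, i.e. 6 levels counting the root), so the depth is the number of divisions: log_5(3125) = 5

The recursion tree depth is log_5(3125) = 5. At each level, the problem size is divided by 5, so it takes 5 divisions to reduce to a base case of size 1. The algorithm makes 4 recursive calls at each level.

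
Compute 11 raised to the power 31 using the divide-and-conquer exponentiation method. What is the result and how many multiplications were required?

Computing 11^31 by squaring (build up from 11^1; each line after the first costs one multiplication):

11^1 = 11
11^2 = (11^1)^2 = 11^2 = 121
11^3 = 11 * 11^2 = 11 * 121 = 1331
11^6 = (11^3)^2 = 1331^2 = 1771561
11^7 = 11 * 11^6 = 11 * 1771561 = 19487171
11^14 = (11^7)^2 = 19487171^2 = 379749833583241
11^15 = 11 * 11^14 = 11 * 379749833583241 = 4177248169415651
11^30 = (11^15)^2 = 4177248169415651^2 = 17449402268886407318558803753801
11^31 = 11 * 11^30 = 11 * 17449402268886407318558803753801 = 191943424957750480504146841291811

Result: 191943424957750480504146841291811
Multiplications needed: 8 (8 lines after 11^1)

11^31 = 191943424957750480504146841291811. Using exponentiation by squaring, this requires 8 multiplications. The key idea: if the exponent is even, square the half-power; if odd, multiply by the base once.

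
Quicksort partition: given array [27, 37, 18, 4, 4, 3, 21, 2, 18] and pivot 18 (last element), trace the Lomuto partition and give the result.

Lomuto partition with pivot = 18:

Initial array: [27, 37, 18, 4, 4, 3, 21, 2, 18]

arr[0]=27 > 18: no swap
arr[1]=37 > 18: no swap
arr[2]=18 <= 18: swap with position 0, array becomes [18, 37, 27, 4, 4, 3, 21, 2, 18]
arr[3]=4 <= 18: swap with position 1, array becomes [18, 4, 27, 37, 4, 3, 21, 2, 18]
arr[4]=4 <= 18: swap with position 2, array becomes [18, 4, 4, 37, 27, 3, 21, 2, 18]
arr[5]=3 <= 18: swap with position 3, array becomes [18, 4, 4, 3, 27, 37, 21, 2, 18]
arr[6]=21 > 18: no swap
arr[7]=2 <= 18: swap with position 4, array becomes [18, 4, 4, 3, 2, 37, 21, 27, 18]

Place pivot at position 5: [18, 4, 4, 3, 2, 18, 21, 27, 37]
Pivot position: 5

After partitioning with pivot 18, the array becomes [18, 4, 4, 3, 2, 18, 21, 27, 37]. The pivot is placed at index 5. All elements to the left of the pivot are <= 18, and all elements to the right are > 18.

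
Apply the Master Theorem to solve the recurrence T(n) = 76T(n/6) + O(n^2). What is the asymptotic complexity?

Master Theorem for T(n) = 76T(n/6) + O(n^2):

a = 76, b = 6, c = 2
log_b(a) = log_6(76) = 2.4170

Case 1: c = 2 < log_6(76) = 2.4170
T(n) = O(n^(log_6 76))

For T(n) = 76T(n/6) + O(n^2): log_6(76) = 2.4170. This is Case 1 of the Master Theorem (c < log_b(a), work dominated by leaves), giving O(n^(log_6 76)).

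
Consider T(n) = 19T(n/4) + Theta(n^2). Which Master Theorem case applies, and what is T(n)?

Master Theorem for T(n) = 19T(n/4) + O(n^2):

a = 19, b = 4, c = 2
log_b(a) = log_4(19) = 2.1240

Case 1: c = 2 < log_4(19) = 2.1240
T(n) = O(n^(log_4 19))

For T(n) = 19T(n/4) + O(n^2): log_4(19) = 2.1240. This is Case 1 of the Master Theorem (c < log_b(a), work dominated by leaves), giving O(n^(log_4 19)).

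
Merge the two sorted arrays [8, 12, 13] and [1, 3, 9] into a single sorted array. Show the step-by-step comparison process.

Merging process:

Compare 8 vs 1: take 1 from right. Merged: [1]
Compare 8 vs 3: take 3 from right. Merged: [1, 3]
Compare 8 vs 9: take 8 from left. Merged: [1, 3, 8]
Compare 12 vs 9: take 9 from right. Merged: [1, 3, 8, 9]
Append remaining from left: [12, 13]. Merged: [1, 3, 8, 9, 12, 13]

Final merged array: [1, 3, 8, 9, 12, 13]
Total comparisons: 4

The merged array is [1, 3, 8, 9, 12, 13], requiring 4 comparisons. The merge step runs in O(n) time where n is the total number of elements.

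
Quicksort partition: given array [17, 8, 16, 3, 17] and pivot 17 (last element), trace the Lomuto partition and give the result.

Lomuto partition with pivot = 17:

Initial array: [17, 8, 16, 3, 17]

arr[0]=17 <= 17: swap with position 0, array becomes [17, 8, 16, 3, 17]
arr[1]=8 <= 17: swap with position 1, array becomes [17, 8, 16, 3, 17]
arr[2]=16 <= 17: swap with position 2, array becomes [17, 8, 16, 3, 17]
arr[3]=3 <= 17: swap with position 3, array becomes [17, 8, 16, 3, 17]

Place pivot at position 4: [17, 8, 16, 3, 17]
Pivot position: 4

After partitioning with pivot 17, the array becomes [17, 8, 16, 3, 17]. The pivot is placed at index 4. All elements to the left of the pivot are <= 17, and all elements to the right are > 17.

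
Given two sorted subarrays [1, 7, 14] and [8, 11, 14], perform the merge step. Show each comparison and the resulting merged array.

Merging process:

Compare 1 vs 8: take 1 from left. Merged: [1]
Compare 7 vs 8: take 7 from left. Merged: [1, 7]
Compare 14 vs 8: take 8 from right. Merged: [1, 7, 8]
Compare 14 vs 11: take 11 from right. Merged: [1, 7, 8, 11]
Compare 14 vs 14: take 14 from left. Merged: [1, 7, 8, 11, 14]
Append remaining from right: [14]. Merged: [1, 7, 8, 11, 14, 14]

Final merged array: [1, 7, 8, 11, 14, 14]
Total comparisons: 5

The merged array is [1, 7, 8, 11, 14, 14], requiring 5 comparisons. The merge step runs in O(n) time where n is the total number of elements.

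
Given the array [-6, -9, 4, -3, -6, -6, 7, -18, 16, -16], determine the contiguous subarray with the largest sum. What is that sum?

Using Kadane's algorithm on [-6, -9, 4, -3, -6, -6, 7, -18, 16, -16]:

Scanning through the array:
Position 1 (value -9): max_ending_here = -9, max_so_far = -6
Position 2 (value 4): max_ending_here = 4, max_so_far = 4
Position 3 (value -3): max_ending_here = 1, max_so_far = 4
Position 4 (value -6): max_ending_here = -5, max_so_far = 4
Position 5 (value -6): max_ending_here = -6, max_so_far = 4
Position 6 (value 7): max_ending_here = 7, max_so_far = 7
Position 7 (value -18): max_ending_here = -11, max_so_far = 7
Position 8 (value 16): max_ending_here = 16, max_so_far = 16
Position 9 (value -16): max_ending_here = 0, max_so_far = 16

Maximum subarray: [16]
Maximum sum: 16

The maximum subarray is [16] with sum 16. This subarray runs from index 8 to index 8.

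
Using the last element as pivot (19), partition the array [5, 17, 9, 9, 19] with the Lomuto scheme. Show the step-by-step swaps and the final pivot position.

Lomuto partition with pivot = 19:

Initial array: [5, 17, 9, 9, 19]

arr[0]=5 <= 19: swap with position 0, array becomes [5, 17, 9, 9, 19]
arr[1]=17 <= 19: swap with position 1, array becomes [5, 17, 9, 9, 19]
arr[2]=9 <= 19: swap with position 2, array becomes [5, 17, 9, 9, 19]
arr[3]=9 <= 19: swap with position 3, array becomes [5, 17, 9, 9, 19]

Place pivot at position 4: [5, 17, 9, 9, 19]
Pivot position: 4

After partitioning with pivot 19, the array becomes [5, 17, 9, 9, 19]. The pivot is placed at index 4. All elements to the left of the pivot are <= 19, and all elements to the right are > 19.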